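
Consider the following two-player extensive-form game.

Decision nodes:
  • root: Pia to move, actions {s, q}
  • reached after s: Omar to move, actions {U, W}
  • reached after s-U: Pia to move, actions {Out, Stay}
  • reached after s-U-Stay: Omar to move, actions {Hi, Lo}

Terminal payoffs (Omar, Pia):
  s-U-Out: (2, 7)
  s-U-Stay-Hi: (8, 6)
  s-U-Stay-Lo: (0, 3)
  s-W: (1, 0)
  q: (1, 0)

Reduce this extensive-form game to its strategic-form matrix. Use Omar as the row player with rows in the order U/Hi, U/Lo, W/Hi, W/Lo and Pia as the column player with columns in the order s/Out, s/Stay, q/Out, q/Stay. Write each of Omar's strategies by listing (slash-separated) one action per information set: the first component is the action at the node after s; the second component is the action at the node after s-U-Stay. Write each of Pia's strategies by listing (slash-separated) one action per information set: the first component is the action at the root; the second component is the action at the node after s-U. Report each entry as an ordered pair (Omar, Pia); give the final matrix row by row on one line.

U/Hi: (2,7) (8,6) (1,0) (1,0) | U/Lo: (2,7) (0,3) (1,0) (1,0) | W/Hi: (1,0) (1,0) (1,0) (1,0) | W/Lo: (1,0) (1,0) (1,0) (1,0)

Row U/Hi: s/Out→(2,7), s/Stay→(8,6), q/Out→(1,0), q/Stay→(1,0)
Row U/Lo: s/Out→(2,7), s/Stay→(0,3), q/Out→(1,0), q/Stay→(1,0)
Row W/Hi: s/Out→(1,0), s/Stay→(1,0), q/Out→(1,0), q/Stay→(1,0)
Row W/Lo: s/Out→(1,0), s/Stay→(1,0), q/Out→(1,0), q/Stay→(1,0)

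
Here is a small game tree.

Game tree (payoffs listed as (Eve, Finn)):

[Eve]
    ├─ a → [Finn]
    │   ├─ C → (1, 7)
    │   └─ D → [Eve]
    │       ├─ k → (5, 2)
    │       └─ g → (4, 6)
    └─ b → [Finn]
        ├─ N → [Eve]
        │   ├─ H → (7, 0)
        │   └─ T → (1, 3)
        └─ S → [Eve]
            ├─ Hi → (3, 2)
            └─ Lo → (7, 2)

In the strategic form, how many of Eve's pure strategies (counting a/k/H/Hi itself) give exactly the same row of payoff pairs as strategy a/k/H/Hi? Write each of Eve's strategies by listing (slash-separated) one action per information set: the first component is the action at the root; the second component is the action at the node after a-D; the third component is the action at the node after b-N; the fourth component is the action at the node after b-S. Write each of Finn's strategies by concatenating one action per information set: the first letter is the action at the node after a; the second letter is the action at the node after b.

Row for a/k/H/Hi (columns CN, CS, DN, DS): (1,7) (1,7) (5,2) (5,2).
Under a/k/H/Hi, Eve's choice at the node after b-N and at the node after b-S can never be reached regardless of what Finn does, so varying those choices leaves every outcome unchanged.
Holding the reachable choices fixed and varying the unreachable ones freely already gives 2 × 2 = 4 equivalent strategies.
No other strategy reproduces this row, so those 4 are the full class: a/k/H/Hi, a/k/H/Lo, a/k/T/Hi, a/k/T/Lo.

4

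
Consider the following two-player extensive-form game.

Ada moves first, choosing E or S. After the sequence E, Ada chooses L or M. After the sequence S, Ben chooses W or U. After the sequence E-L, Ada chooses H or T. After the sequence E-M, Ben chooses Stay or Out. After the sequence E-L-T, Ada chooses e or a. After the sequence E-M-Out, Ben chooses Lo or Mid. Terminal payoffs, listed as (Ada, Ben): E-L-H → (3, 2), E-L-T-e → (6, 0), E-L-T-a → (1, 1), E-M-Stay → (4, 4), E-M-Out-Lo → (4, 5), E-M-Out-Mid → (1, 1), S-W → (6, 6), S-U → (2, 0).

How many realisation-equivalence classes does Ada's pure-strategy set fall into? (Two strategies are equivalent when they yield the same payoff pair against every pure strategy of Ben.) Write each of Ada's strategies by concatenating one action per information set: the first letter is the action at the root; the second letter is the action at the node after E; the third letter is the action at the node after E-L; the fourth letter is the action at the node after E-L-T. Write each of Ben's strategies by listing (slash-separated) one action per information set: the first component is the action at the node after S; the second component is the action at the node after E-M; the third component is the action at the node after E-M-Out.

5

Ada has 16 pure strategies: ELHe, ELHa, ELTe, ELTa, EMHe, EMHa, EMTe, EMTa, SLHe, SLHa, SLTe, SLTa, SMHe, SMHa, SMTe, SMTa. Columns: W/Stay/Lo, W/Stay/Mid, W/Out/Lo, W/Out/Mid, U/Stay/Lo, U/Stay/Mid, U/Out/Lo, U/Out/Mid.
{ELHe, ELHa} → row (3,2) (3,2) (3,2) (3,2) (3,2) (3,2) (3,2) (3,2)
{ELTe} → row (6,0) (6,0) (6,0) (6,0) (6,0) (6,0) (6,0) (6,0)
{ELTa} → row (1,1) (1,1) (1,1) (1,1) (1,1) (1,1) (1,1) (1,1)
{EMHe, EMHa, EMTe, EMTa} → row (4,4) (4,4) (4,5) (1,1) (4,4) (4,4) (4,5) (1,1)
{SLHe, SLHa, SLTe, SLTa, SMHe, SMHa, SMTe, SMTa} → row (6,6) (6,6) (6,6) (6,6) (2,0) (2,0) (2,0) (2,0)
That's 5 distinct rows out of 16 strategies.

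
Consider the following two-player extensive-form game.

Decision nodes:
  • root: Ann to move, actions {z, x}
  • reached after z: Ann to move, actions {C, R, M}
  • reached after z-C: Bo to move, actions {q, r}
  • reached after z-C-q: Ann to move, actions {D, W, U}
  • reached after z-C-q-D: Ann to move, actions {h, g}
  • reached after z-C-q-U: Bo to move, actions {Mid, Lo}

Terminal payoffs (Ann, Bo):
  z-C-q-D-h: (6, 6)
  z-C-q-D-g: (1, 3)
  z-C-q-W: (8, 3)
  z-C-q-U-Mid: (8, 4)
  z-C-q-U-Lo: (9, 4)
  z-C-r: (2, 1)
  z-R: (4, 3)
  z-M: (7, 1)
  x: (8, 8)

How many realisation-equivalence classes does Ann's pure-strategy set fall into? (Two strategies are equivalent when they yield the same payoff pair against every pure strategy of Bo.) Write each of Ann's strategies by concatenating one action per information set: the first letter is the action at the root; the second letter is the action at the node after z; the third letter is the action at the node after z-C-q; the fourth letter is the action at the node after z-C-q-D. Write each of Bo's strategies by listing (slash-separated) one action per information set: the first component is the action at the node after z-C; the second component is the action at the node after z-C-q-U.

Ann has 36 pure strategies: zCDh, zCDg, zCWh, zCWg, zCUh, zCUg, zRDh, zRDg, zRWh, zRWg, zRUh, zRUg, zMDh, zMDg, zMWh, zMWg, zMUh, zMUg, xCDh, xCDg, xCWh, xCWg, xCUh, xCUg, xRDh, xRDg, xRWh, xRWg, xRUh, xRUg, xMDh, xMDg, xMWh, xMWg, xMUh, xMUg. Columns: q/Mid, q/Lo, r/Mid, r/Lo.
{zCDh} → row (6,6) (6,6) (2,1) (2,1)
{zCDg} → row (1,3) (1,3) (2,1) (2,1)
{zCWh, zCWg} → row (8,3) (8,3) (2,1) (2,1)
{zCUh, zCUg} → row (8,4) (9,4) (2,1) (2,1)
{zRDh, zRDg, zRWh, zRWg, zRUh, zRUg} → row (4,3) (4,3) (4,3) (4,3)
{zMDh, zMDg, zMWh, zMWg, zMUh, zMUg} → row (7,1) (7,1) (7,1) (7,1)
{xCDh, xCDg, xCWh, xCWg, xCUh, xCUg, xRDh, xRDg, xRWh, xRWg, xRUh, xRUg, xMDh, xMDg, xMWh, xMWg, xMUh, xMUg} → row (8,8) (8,8) (8,8) (8,8)
That's 7 distinct rows out of 36 strategies.

7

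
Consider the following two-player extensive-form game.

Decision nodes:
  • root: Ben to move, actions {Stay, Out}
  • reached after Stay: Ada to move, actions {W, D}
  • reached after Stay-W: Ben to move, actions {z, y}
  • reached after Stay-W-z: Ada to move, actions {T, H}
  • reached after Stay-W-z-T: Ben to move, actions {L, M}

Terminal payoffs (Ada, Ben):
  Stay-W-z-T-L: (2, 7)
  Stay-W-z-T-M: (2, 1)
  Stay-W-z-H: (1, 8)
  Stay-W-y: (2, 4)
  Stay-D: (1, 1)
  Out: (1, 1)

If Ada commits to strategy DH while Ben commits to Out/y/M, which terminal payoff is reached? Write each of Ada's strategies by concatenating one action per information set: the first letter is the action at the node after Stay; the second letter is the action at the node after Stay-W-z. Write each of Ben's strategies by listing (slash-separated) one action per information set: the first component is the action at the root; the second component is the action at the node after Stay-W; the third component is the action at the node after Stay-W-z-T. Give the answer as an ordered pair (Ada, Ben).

(1, 1)

Trace the play path from the root:
  Ben plays Out
→ terminal payoff (1, 1).
(Ada's choice at the node after Stay is never reached on this path, so it doesn't affect the outcome.)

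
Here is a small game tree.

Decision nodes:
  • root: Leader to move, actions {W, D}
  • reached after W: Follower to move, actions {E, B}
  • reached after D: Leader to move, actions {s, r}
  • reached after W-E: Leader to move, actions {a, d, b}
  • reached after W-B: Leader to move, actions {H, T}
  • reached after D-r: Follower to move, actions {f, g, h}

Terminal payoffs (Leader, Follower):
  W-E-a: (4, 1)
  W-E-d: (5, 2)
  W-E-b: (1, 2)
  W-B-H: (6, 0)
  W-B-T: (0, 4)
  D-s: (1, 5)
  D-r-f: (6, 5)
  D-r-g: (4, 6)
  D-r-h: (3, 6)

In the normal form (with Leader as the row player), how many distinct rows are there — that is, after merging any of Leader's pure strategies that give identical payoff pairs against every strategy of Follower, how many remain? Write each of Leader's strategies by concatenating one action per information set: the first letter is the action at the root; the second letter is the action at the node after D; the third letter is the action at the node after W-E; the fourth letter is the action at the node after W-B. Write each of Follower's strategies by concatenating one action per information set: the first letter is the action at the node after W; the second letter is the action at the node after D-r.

Leader has 24 pure strategies: WsaH, WsaT, WsdH, WsdT, WsbH, WsbT, WraH, WraT, WrdH, WrdT, WrbH, WrbT, DsaH, DsaT, DsdH, DsdT, DsbH, DsbT, DraH, DraT, DrdH, DrdT, DrbH, DrbT. Columns: Ef, Eg, Eh, Bf, Bg, Bh.
{WsaH, WraH} → row (4,1) (4,1) (4,1) (6,0) (6,0) (6,0)
{WsaT, WraT} → row (4,1) (4,1) (4,1) (0,4) (0,4) (0,4)
{WsdH, WrdH} → row (5,2) (5,2) (5,2) (6,0) (6,0) (6,0)
{WsdT, WrdT} → row (5,2) (5,2) (5,2) (0,4) (0,4) (0,4)
{WsbH, WrbH} → row (1,2) (1,2) (1,2) (6,0) (6,0) (6,0)
{WsbT, WrbT} → row (1,2) (1,2) (1,2) (0,4) (0,4) (0,4)
{DsaH, DsaT, DsdH, DsdT, DsbH, DsbT} → row (1,5) (1,5) (1,5) (1,5) (1,5) (1,5)
{DraH, DraT, DrdH, DrdT, DrbH, DrbT} → row (6,5) (4,6) (3,6) (6,5) (4,6) (3,6)
That's 8 distinct rows out of 24 strategies.

8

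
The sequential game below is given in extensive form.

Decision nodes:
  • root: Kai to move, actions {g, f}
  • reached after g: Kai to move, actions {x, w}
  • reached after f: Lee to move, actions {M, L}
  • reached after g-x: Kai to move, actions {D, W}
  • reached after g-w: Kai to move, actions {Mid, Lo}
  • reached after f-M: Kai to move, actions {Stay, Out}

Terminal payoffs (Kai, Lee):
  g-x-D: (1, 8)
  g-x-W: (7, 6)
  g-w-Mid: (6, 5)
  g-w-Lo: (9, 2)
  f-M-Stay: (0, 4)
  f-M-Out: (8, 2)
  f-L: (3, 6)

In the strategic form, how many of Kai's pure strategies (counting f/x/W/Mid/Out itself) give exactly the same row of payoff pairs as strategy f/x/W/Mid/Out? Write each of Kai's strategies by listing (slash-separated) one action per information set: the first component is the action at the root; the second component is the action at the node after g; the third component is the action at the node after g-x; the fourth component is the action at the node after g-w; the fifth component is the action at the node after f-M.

Row for f/x/W/Mid/Out (columns M, L): (8,2) (3,6).
Under f/x/W/Mid/Out, Kai's choice at the node after g and at the node after g-x and at the node after g-w can never be reached regardless of what Lee does, so varying those choices leaves every outcome unchanged.
Holding the reachable choices fixed and varying the unreachable ones freely already gives 2 × 2 × 2 = 8 equivalent strategies.
No other strategy reproduces this row, so those 8 are the full class: f/x/D/Mid/Out, f/x/D/Lo/Out, f/x/W/Mid/Out, f/x/W/Lo/Out, f/w/D/Mid/Out, f/w/D/Lo/Out, f/w/W/Mid/Out, f/w/W/Lo/Out.

8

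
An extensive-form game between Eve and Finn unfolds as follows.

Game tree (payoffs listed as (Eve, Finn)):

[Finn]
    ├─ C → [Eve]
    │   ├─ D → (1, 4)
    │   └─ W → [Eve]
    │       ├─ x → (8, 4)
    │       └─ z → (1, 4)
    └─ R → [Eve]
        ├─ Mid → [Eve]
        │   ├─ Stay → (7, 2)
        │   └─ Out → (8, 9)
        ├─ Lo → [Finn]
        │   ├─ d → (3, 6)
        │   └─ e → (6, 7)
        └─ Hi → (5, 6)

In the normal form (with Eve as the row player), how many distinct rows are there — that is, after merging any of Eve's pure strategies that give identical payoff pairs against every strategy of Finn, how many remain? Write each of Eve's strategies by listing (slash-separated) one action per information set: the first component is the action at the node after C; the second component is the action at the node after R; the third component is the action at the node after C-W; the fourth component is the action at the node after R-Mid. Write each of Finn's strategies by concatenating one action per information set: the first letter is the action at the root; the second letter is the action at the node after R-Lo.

Eve has 24 pure strategies: D/Mid/x/Stay, D/Mid/x/Out, D/Mid/z/Stay, D/Mid/z/Out, D/Lo/x/Stay, D/Lo/x/Out, D/Lo/z/Stay, D/Lo/z/Out, D/Hi/x/Stay, D/Hi/x/Out, D/Hi/z/Stay, D/Hi/z/Out, W/Mid/x/Stay, W/Mid/x/Out, W/Mid/z/Stay, W/Mid/z/Out, W/Lo/x/Stay, W/Lo/x/Out, W/Lo/z/Stay, W/Lo/z/Out, W/Hi/x/Stay, W/Hi/x/Out, W/Hi/z/Stay, W/Hi/z/Out. Columns: Cd, Ce, Rd, Re.
{D/Mid/x/Stay, D/Mid/z/Stay, W/Mid/z/Stay} → row (1,4) (1,4) (7,2) (7,2)
{D/Mid/x/Out, D/Mid/z/Out, W/Mid/z/Out} → row (1,4) (1,4) (8,9) (8,9)
{D/Lo/x/Stay, D/Lo/x/Out, D/Lo/z/Stay, D/Lo/z/Out, W/Lo/z/Stay, W/Lo/z/Out} → row (1,4) (1,4) (3,6) (6,7)
{D/Hi/x/Stay, D/Hi/x/Out, D/Hi/z/Stay, D/Hi/z/Out, W/Hi/z/Stay, W/Hi/z/Out} → row (1,4) (1,4) (5,6) (5,6)
{W/Mid/x/Stay} → row (8,4) (8,4) (7,2) (7,2)
{W/Mid/x/Out} → row (8,4) (8,4) (8,9) (8,9)
{W/Lo/x/Stay, W/Lo/x/Out} → row (8,4) (8,4) (3,6) (6,7)
{W/Hi/x/Stay, W/Hi/x/Out} → row (8,4) (8,4) (5,6) (5,6)
That's 8 distinct rows out of 24 strategies.

8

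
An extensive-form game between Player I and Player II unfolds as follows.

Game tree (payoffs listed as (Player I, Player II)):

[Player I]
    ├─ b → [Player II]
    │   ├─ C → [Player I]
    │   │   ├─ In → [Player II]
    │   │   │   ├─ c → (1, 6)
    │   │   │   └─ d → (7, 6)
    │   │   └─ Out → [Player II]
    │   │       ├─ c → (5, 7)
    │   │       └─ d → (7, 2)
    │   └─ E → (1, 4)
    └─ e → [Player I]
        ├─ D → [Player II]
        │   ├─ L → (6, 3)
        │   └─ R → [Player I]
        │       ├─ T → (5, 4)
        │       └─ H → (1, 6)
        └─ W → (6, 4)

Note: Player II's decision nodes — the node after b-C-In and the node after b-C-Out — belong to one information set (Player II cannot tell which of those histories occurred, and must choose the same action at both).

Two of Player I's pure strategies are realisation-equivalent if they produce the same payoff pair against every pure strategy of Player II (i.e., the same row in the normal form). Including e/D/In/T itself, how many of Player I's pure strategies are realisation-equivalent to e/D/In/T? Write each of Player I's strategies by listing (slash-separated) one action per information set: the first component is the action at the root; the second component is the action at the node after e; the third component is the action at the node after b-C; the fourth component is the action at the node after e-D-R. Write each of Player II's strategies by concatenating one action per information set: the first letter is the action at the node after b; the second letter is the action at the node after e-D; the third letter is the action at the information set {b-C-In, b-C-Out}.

Row for e/D/In/T (columns CLc, CLd, CRc, CRd, ELc, ELd, ERc, ERd): (6,3) (6,3) (5,4) (5,4) (6,3) (6,3) (5,4) (5,4).
Under e/D/In/T, Player I's choice at the node after b-C can never be reached regardless of what Player II does, so varying those choices leaves every outcome unchanged.
Holding the reachable choices fixed and varying the unreachable one freely already gives 2 equivalent strategies.
No other strategy reproduces this row, so those 2 are the full class: e/D/In/T, e/D/Out/T.

2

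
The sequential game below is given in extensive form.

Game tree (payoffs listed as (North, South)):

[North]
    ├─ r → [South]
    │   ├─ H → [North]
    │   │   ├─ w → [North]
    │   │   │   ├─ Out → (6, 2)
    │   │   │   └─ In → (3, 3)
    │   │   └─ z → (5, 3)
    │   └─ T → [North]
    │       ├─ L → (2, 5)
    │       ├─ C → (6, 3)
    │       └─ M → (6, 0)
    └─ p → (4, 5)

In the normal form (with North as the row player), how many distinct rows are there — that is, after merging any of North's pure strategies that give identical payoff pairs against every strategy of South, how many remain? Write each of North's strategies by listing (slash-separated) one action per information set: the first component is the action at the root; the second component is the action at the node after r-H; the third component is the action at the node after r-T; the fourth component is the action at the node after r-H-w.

10

North has 24 pure strategies: r/w/L/Out, r/w/L/In, r/w/C/Out, r/w/C/In, r/w/M/Out, r/w/M/In, r/z/L/Out, r/z/L/In, r/z/C/Out, r/z/C/In, r/z/M/Out, r/z/M/In, p/w/L/Out, p/w/L/In, p/w/C/Out, p/w/C/In, p/w/M/Out, p/w/M/In, p/z/L/Out, p/z/L/In, p/z/C/Out, p/z/C/In, p/z/M/Out, p/z/M/In. Columns: H, T.
{r/w/L/Out} → row (6,2) (2,5)
{r/w/L/In} → row (3,3) (2,5)
{r/w/C/Out} → row (6,2) (6,3)
{r/w/C/In} → row (3,3) (6,3)
{r/w/M/Out} → row (6,2) (6,0)
{r/w/M/In} → row (3,3) (6,0)
{r/z/L/Out, r/z/L/In} → row (5,3) (2,5)
{r/z/C/Out, r/z/C/In} → row (5,3) (6,3)
{r/z/M/Out, r/z/M/In} → row (5,3) (6,0)
{p/w/L/Out, p/w/L/In, p/w/C/Out, p/w/C/In, p/w/M/Out, p/w/M/In, p/z/L/Out, p/z/L/In, p/z/C/Out, p/z/C/In, p/z/M/Out, p/z/M/In} → row (4,5) (4,5)
That's 10 distinct rows out of 24 strategies.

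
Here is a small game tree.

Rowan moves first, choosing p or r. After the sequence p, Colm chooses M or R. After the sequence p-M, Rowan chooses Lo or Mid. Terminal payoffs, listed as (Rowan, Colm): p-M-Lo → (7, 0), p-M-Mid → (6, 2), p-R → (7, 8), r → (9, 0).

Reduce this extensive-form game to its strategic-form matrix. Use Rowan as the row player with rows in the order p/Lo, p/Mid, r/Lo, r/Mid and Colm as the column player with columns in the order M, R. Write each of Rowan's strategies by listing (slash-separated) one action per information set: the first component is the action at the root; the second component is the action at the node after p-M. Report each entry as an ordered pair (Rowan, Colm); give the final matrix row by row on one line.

             M        R
 p/Lo    (7,0)    (7,8)
p/Mid    (6,2)    (7,8)
 r/Lo    (9,0)    (9,0)
r/Mid    (9,0)    (9,0)

p/Lo: (7,0) (7,8) | p/Mid: (6,2) (7,8) | r/Lo: (9,0) (9,0) | r/Mid: (9,0) (9,0)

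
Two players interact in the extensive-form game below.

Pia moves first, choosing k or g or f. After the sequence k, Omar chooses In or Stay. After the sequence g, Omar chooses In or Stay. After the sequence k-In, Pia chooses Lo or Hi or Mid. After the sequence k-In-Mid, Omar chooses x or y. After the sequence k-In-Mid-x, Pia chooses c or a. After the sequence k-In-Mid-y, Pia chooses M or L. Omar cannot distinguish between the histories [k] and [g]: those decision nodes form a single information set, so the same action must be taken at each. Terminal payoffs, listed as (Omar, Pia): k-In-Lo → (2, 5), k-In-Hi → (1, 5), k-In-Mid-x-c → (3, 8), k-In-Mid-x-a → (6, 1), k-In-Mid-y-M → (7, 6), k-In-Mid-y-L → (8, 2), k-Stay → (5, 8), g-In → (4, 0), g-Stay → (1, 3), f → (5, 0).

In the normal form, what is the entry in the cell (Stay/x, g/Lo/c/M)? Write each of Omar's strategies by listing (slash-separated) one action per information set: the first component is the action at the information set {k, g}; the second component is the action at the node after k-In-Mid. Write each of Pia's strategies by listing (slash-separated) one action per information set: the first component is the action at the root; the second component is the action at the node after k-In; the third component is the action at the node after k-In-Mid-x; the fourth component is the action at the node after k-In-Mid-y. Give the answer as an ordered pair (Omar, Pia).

Trace the play path from the root:
  Pia plays g
  Omar plays Stay at [g]
→ terminal payoff (1, 3).
(Omar's choice at the node after k-In-Mid is never reached on this path, so it doesn't affect the outcome.)

(1, 3)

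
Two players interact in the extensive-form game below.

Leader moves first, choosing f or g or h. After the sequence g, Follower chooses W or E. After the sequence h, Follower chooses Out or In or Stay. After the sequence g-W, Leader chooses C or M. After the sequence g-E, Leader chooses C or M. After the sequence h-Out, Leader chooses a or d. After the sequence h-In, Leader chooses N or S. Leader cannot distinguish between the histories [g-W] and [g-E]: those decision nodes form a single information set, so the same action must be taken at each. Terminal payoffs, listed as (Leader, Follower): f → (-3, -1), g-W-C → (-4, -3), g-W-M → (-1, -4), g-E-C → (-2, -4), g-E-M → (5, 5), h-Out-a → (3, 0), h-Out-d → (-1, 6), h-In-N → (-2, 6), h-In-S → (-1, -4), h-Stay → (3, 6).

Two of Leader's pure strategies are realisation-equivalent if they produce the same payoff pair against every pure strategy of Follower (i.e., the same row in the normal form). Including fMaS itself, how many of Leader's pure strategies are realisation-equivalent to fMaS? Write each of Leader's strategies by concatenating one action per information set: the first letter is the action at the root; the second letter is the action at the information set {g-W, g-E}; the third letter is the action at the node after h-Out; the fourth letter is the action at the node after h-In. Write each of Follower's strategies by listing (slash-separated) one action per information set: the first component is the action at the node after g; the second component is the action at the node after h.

8

Row for fMaS (columns W/Out, W/In, W/Stay, E/Out, E/In, E/Stay): (-3,-1) (-3,-1) (-3,-1) (-3,-1) (-3,-1) (-3,-1).
Under fMaS, Leader's choice at the information set {g-W, g-E} and at the node after h-Out and at the node after h-In can never be reached regardless of what Follower does, so varying those choices leaves every outcome unchanged.
Holding the reachable choices fixed and varying the unreachable ones freely already gives 2 × 2 × 2 = 8 equivalent strategies.
No other strategy reproduces this row, so those 8 are the full class: fCaN, fCaS, fCdN, fCdS, fMaN, fMaS, fMdN, fMdS.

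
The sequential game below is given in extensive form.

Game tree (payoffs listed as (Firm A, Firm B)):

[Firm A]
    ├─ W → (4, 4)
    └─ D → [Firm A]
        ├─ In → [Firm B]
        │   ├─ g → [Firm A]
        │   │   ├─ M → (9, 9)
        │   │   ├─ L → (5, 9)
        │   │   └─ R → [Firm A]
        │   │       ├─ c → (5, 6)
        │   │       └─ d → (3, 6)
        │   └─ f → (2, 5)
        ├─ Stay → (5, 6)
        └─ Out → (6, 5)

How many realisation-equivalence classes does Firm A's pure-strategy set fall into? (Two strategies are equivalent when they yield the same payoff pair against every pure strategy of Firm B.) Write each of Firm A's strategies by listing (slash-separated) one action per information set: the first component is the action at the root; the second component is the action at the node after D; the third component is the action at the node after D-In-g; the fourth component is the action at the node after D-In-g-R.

Firm A has 36 pure strategies: W/In/M/c, W/In/M/d, W/In/L/c, W/In/L/d, W/In/R/c, W/In/R/d, W/Stay/M/c, W/Stay/M/d, W/Stay/L/c, W/Stay/L/d, W/Stay/R/c, W/Stay/R/d, W/Out/M/c, W/Out/M/d, W/Out/L/c, W/Out/L/d, W/Out/R/c, W/Out/R/d, D/In/M/c, D/In/M/d, D/In/L/c, D/In/L/d, D/In/R/c, D/In/R/d, D/Stay/M/c, D/Stay/M/d, D/Stay/L/c, D/Stay/L/d, D/Stay/R/c, D/Stay/R/d, D/Out/M/c, D/Out/M/d, D/Out/L/c, D/Out/L/d, D/Out/R/c, D/Out/R/d. Columns: g, f.
{W/In/M/c, W/In/M/d, W/In/L/c, W/In/L/d, W/In/R/c, W/In/R/d, W/Stay/M/c, W/Stay/M/d, W/Stay/L/c, W/Stay/L/d, W/Stay/R/c, W/Stay/R/d, W/Out/M/c, W/Out/M/d, W/Out/L/c, W/Out/L/d, W/Out/R/c, W/Out/R/d} → row (4,4) (4,4)
{D/In/M/c, D/In/M/d} → row (9,9) (2,5)
{D/In/L/c, D/In/L/d} → row (5,9) (2,5)
{D/In/R/c} → row (5,6) (2,5)
{D/In/R/d} → row (3,6) (2,5)
{D/Stay/M/c, D/Stay/M/d, D/Stay/L/c, D/Stay/L/d, D/Stay/R/c, D/Stay/R/d} → row (5,6) (5,6)
{D/Out/M/c, D/Out/M/d, D/Out/L/c, D/Out/L/d, D/Out/R/c, D/Out/R/d} → row (6,5) (6,5)
That's 7 distinct rows out of 36 strategies.

7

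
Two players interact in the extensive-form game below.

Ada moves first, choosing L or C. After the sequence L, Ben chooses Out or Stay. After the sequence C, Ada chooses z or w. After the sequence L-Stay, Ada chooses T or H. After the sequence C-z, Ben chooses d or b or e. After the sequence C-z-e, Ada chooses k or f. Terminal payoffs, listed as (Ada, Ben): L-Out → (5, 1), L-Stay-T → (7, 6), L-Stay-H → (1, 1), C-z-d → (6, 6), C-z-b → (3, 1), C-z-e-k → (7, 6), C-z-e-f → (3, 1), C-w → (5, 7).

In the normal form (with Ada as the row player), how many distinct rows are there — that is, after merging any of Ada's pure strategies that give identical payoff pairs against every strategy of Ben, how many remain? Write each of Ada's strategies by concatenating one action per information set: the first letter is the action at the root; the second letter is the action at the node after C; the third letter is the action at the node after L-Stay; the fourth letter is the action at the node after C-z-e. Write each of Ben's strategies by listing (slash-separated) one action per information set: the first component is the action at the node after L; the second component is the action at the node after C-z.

Ada has 16 pure strategies: LzTk, LzTf, LzHk, LzHf, LwTk, LwTf, LwHk, LwHf, CzTk, CzTf, CzHk, CzHf, CwTk, CwTf, CwHk, CwHf. Columns: Out/d, Out/b, Out/e, Stay/d, Stay/b, Stay/e.
{LzTk, LzTf, LwTk, LwTf} → row (5,1) (5,1) (5,1) (7,6) (7,6) (7,6)
{LzHk, LzHf, LwHk, LwHf} → row (5,1) (5,1) (5,1) (1,1) (1,1) (1,1)
{CzTk, CzHk} → row (6,6) (3,1) (7,6) (6,6) (3,1) (7,6)
{CzTf, CzHf} → row (6,6) (3,1) (3,1) (6,6) (3,1) (3,1)
{CwTk, CwTf, CwHk, CwHf} → row (5,7) (5,7) (5,7) (5,7) (5,7) (5,7)
That's 5 distinct rows out of 16 strategies.

5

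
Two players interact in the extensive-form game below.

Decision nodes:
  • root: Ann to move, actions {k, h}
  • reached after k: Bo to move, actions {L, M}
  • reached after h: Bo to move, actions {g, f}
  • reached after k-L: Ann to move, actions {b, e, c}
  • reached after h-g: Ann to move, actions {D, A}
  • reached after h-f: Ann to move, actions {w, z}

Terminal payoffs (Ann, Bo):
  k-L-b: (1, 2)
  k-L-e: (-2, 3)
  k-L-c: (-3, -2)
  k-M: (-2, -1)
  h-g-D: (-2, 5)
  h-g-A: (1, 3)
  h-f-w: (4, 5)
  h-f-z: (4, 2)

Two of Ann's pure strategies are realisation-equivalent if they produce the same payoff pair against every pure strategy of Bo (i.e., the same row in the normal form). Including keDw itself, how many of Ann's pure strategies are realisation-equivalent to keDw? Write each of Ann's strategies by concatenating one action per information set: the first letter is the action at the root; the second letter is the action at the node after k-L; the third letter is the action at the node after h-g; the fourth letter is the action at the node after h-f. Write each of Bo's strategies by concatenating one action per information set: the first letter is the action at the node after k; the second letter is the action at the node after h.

Row for keDw (columns Lg, Lf, Mg, Mf): (-2,3) (-2,3) (-2,-1) (-2,-1).
Under keDw, Ann's choice at the node after h-g and at the node after h-f can never be reached regardless of what Bo does, so varying those choices leaves every outcome unchanged.
Holding the reachable choices fixed and varying the unreachable ones freely already gives 2 × 2 = 4 equivalent strategies.
No other strategy reproduces this row, so those 4 are the full class: keDw, keDz, keAw, keAz.

4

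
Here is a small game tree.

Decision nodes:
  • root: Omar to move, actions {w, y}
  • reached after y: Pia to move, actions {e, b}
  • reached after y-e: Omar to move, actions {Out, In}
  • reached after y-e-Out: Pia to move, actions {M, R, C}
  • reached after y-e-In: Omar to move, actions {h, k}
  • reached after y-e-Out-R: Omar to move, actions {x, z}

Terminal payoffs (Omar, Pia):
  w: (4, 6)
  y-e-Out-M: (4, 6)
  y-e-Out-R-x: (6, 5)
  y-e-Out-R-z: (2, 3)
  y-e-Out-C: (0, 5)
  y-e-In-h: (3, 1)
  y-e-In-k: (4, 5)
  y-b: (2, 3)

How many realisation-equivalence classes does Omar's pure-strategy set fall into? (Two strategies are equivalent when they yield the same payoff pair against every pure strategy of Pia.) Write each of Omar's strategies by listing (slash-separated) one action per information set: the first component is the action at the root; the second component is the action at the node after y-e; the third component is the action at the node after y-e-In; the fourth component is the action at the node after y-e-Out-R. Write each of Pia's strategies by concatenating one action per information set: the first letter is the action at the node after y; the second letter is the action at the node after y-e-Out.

Omar has 16 pure strategies: w/Out/h/x, w/Out/h/z, w/Out/k/x, w/Out/k/z, w/In/h/x, w/In/h/z, w/In/k/x, w/In/k/z, y/Out/h/x, y/Out/h/z, y/Out/k/x, y/Out/k/z, y/In/h/x, y/In/h/z, y/In/k/x, y/In/k/z. Columns: eM, eR, eC, bM, bR, bC.
{w/Out/h/x, w/Out/h/z, w/Out/k/x, w/Out/k/z, w/In/h/x, w/In/h/z, w/In/k/x, w/In/k/z} → row (4,6) (4,6) (4,6) (4,6) (4,6) (4,6)
{y/Out/h/x, y/Out/k/x} → row (4,6) (6,5) (0,5) (2,3) (2,3) (2,3)
{y/Out/h/z, y/Out/k/z} → row (4,6) (2,3) (0,5) (2,3) (2,3) (2,3)
{y/In/h/x, y/In/h/z} → row (3,1) (3,1) (3,1) (2,3) (2,3) (2,3)
{y/In/k/x, y/In/k/z} → row (4,5) (4,5) (4,5) (2,3) (2,3) (2,3)
That's 5 distinct rows out of 16 strategies.

5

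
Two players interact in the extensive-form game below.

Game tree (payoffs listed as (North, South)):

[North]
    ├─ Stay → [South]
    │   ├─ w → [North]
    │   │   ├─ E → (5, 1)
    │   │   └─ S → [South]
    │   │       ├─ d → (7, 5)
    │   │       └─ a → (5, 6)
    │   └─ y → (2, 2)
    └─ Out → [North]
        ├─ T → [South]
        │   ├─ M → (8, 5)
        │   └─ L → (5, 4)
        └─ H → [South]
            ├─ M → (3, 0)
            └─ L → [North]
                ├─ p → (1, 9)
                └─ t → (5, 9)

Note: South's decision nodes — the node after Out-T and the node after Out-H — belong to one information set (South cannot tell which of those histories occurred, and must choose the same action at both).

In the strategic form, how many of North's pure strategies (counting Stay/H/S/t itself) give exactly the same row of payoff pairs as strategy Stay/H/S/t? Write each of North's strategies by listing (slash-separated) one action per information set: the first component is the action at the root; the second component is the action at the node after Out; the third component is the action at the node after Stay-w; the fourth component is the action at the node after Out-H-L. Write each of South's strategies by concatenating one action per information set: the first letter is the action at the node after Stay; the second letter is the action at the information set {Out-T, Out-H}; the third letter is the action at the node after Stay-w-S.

4

Row for Stay/H/S/t (columns wMd, wMa, wLd, wLa, yMd, yMa, yLd, yLa): (7,5) (5,6) (7,5) (5,6) (2,2) (2,2) (2,2) (2,2).
Under Stay/H/S/t, North's choice at the node after Out and at the node after Out-H-L can never be reached regardless of what South does, so varying those choices leaves every outcome unchanged.
Holding the reachable choices fixed and varying the unreachable ones freely already gives 2 × 2 = 4 equivalent strategies.
No other strategy reproduces this row, so those 4 are the full class: Stay/T/S/p, Stay/T/S/t, Stay/H/S/p, Stay/H/S/t.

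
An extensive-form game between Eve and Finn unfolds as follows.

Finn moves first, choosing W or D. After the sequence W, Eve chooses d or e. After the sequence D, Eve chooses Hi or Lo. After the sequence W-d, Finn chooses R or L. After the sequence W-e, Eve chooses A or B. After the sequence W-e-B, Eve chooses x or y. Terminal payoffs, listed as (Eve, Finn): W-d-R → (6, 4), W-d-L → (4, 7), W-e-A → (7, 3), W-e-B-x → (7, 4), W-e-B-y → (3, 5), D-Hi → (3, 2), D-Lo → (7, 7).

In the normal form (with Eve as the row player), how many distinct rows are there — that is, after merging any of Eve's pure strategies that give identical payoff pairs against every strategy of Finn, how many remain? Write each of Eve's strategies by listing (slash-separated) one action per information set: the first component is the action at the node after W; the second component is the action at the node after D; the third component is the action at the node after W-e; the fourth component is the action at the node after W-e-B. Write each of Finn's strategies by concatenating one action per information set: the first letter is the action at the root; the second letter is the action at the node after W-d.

8

Eve has 16 pure strategies: d/Hi/A/x, d/Hi/A/y, d/Hi/B/x, d/Hi/B/y, d/Lo/A/x, d/Lo/A/y, d/Lo/B/x, d/Lo/B/y, e/Hi/A/x, e/Hi/A/y, e/Hi/B/x, e/Hi/B/y, e/Lo/A/x, e/Lo/A/y, e/Lo/B/x, e/Lo/B/y. Columns: WR, WL, DR, DL.
{d/Hi/A/x, d/Hi/A/y, d/Hi/B/x, d/Hi/B/y} → row (6,4) (4,7) (3,2) (3,2)
{d/Lo/A/x, d/Lo/A/y, d/Lo/B/x, d/Lo/B/y} → row (6,4) (4,7) (7,7) (7,7)
{e/Hi/A/x, e/Hi/A/y} → row (7,3) (7,3) (3,2) (3,2)
{e/Hi/B/x} → row (7,4) (7,4) (3,2) (3,2)
{e/Hi/B/y} → row (3,5) (3,5) (3,2) (3,2)
{e/Lo/A/x, e/Lo/A/y} → row (7,3) (7,3) (7,7) (7,7)
{e/Lo/B/x} → row (7,4) (7,4) (7,7) (7,7)
{e/Lo/B/y} → row (3,5) (3,5) (7,7) (7,7)
That's 8 distinct rows out of 16 strategies.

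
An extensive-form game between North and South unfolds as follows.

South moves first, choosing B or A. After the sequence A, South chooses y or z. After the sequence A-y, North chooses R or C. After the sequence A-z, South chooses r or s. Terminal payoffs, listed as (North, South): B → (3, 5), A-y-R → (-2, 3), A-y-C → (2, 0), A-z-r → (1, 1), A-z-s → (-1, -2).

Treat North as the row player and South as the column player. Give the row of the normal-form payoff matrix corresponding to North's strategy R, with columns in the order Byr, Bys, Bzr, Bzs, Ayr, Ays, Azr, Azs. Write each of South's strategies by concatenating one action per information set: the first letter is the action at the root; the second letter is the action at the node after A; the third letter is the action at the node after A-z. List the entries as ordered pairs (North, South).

(3,5) (3,5) (3,5) (3,5) (-2,3) (-2,3) (1,1) (-1,-2)

vs Byr: South plays B → (3, 5)
vs Bys: South plays B → (3, 5)
vs Bzr: South plays B → (3, 5)
vs Bzs: South plays B → (3, 5)
vs Ayr: South plays A → South plays y at [A] → North plays R at [A-y] → (-2, 3)
vs Ays: South plays A → South plays y at [A] → North plays R at [A-y] → (-2, 3)
vs Azr: South plays A → South plays z at [A] → South plays r at [A-z] → (1, 1)
vs Azs: South plays A → South plays z at [A] → South plays s at [A-z] → (-1, -2)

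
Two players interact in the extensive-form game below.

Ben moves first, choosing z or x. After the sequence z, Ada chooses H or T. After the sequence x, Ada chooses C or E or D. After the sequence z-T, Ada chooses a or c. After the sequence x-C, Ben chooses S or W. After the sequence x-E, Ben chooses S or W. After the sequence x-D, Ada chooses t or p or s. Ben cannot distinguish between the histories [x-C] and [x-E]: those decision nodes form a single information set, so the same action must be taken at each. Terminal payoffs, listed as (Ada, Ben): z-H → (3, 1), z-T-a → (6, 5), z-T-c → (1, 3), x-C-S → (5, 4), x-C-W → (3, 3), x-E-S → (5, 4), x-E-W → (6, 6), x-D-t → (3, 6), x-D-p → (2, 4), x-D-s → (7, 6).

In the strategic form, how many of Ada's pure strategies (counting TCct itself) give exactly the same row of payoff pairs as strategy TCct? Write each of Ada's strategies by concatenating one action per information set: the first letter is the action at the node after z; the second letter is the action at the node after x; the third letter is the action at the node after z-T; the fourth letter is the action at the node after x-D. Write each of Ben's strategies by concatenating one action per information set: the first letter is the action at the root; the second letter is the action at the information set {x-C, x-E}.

Row for TCct (columns zS, zW, xS, xW): (1,3) (1,3) (5,4) (3,3).
Under TCct, Ada's choice at the node after x-D can never be reached regardless of what Ben does, so varying those choices leaves every outcome unchanged.
Holding the reachable choices fixed and varying the unreachable one freely already gives 3 equivalent strategies.
No other strategy reproduces this row, so those 3 are the full class: TCct, TCcp, TCcs.

3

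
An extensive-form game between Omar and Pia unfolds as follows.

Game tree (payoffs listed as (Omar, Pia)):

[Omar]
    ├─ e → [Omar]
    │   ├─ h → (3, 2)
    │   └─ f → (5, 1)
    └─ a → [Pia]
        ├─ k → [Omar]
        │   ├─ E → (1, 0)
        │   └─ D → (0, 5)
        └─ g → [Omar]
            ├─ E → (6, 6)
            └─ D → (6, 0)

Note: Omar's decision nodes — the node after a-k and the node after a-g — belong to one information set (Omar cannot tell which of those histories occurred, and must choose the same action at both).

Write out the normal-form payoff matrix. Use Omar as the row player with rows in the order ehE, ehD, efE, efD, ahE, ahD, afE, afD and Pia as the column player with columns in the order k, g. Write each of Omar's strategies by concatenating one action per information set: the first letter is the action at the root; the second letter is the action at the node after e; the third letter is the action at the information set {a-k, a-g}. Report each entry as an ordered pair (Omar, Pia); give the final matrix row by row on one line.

ehE: (3,2) (3,2) | ehD: (3,2) (3,2) | efE: (5,1) (5,1) | efD: (5,1) (5,1) | ahE: (1,0) (6,6) | ahD: (0,5) (6,0) | afE: (1,0) (6,6) | afD: (0,5) (6,0)

Row ehE: k→(3,2), g→(3,2)
Row ehD: k→(3,2), g→(3,2)
Row efE: k→(5,1), g→(5,1)
Row efD: k→(5,1), g→(5,1)
Row ahE: k→(1,0), g→(6,6)
Row ahD: k→(0,5), g→(6,0)
Row afE: k→(1,0), g→(6,6)
Row afD: k→(0,5), g→(6,0)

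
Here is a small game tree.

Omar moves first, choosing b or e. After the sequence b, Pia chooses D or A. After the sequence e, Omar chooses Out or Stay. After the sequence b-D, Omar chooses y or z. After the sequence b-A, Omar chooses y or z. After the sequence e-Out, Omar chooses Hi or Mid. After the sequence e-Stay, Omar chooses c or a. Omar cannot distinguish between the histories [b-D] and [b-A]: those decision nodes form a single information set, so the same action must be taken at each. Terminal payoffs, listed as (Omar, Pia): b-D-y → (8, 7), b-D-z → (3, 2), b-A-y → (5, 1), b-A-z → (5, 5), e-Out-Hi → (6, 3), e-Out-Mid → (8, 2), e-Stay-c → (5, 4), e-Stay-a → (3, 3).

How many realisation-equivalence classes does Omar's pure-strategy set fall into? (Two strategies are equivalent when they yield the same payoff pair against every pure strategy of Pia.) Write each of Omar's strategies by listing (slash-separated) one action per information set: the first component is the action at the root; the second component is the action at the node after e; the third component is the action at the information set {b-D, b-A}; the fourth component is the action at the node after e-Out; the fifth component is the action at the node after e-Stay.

6

Omar has 32 pure strategies: b/Out/y/Hi/c, b/Out/y/Hi/a, b/Out/y/Mid/c, b/Out/y/Mid/a, b/Out/z/Hi/c, b/Out/z/Hi/a, b/Out/z/Mid/c, b/Out/z/Mid/a, b/Stay/y/Hi/c, b/Stay/y/Hi/a, b/Stay/y/Mid/c, b/Stay/y/Mid/a, b/Stay/z/Hi/c, b/Stay/z/Hi/a, b/Stay/z/Mid/c, b/Stay/z/Mid/a, e/Out/y/Hi/c, e/Out/y/Hi/a, e/Out/y/Mid/c, e/Out/y/Mid/a, e/Out/z/Hi/c, e/Out/z/Hi/a, e/Out/z/Mid/c, e/Out/z/Mid/a, e/Stay/y/Hi/c, e/Stay/y/Hi/a, e/Stay/y/Mid/c, e/Stay/y/Mid/a, e/Stay/z/Hi/c, e/Stay/z/Hi/a, e/Stay/z/Mid/c, e/Stay/z/Mid/a. Columns: D, A.
{b/Out/y/Hi/c, b/Out/y/Hi/a, b/Out/y/Mid/c, b/Out/y/Mid/a, b/Stay/y/Hi/c, b/Stay/y/Hi/a, b/Stay/y/Mid/c, b/Stay/y/Mid/a} → row (8,7) (5,1)
{b/Out/z/Hi/c, b/Out/z/Hi/a, b/Out/z/Mid/c, b/Out/z/Mid/a, b/Stay/z/Hi/c, b/Stay/z/Hi/a, b/Stay/z/Mid/c, b/Stay/z/Mid/a} → row (3,2) (5,5)
{e/Out/y/Hi/c, e/Out/y/Hi/a, e/Out/z/Hi/c, e/Out/z/Hi/a} → row (6,3) (6,3)
{e/Out/y/Mid/c, e/Out/y/Mid/a, e/Out/z/Mid/c, e/Out/z/Mid/a} → row (8,2) (8,2)
{e/Stay/y/Hi/c, e/Stay/y/Mid/c, e/Stay/z/Hi/c, e/Stay/z/Mid/c} → row (5,4) (5,4)
{e/Stay/y/Hi/a, e/Stay/y/Mid/a, e/Stay/z/Hi/a, e/Stay/z/Mid/a} → row (3,3) (3,3)
That's 6 distinct rows out of 32 strategies.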